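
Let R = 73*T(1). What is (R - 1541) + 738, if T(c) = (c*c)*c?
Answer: -730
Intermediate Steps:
T(c) = c³ (T(c) = c²*c = c³)
R = 73 (R = 73*1³ = 73*1 = 73)
(R - 1541) + 738 = (73 - 1541) + 738 = -1468 + 738 = -730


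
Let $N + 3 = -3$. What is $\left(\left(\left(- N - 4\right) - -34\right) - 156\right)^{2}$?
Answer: $14400$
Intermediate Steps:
$N = -6$ ($N = -3 - 3 = -6$)
$\left(\left(\left(- N - 4\right) - -34\right) - 156\right)^{2} = \left(\left(\left(\left(-1\right) \left(-6\right) - 4\right) - -34\right) - 156\right)^{2} = \left(\left(\left(6 - 4\right) + 34\right) - 156\right)^{2} = \left(\left(2 + 34\right) - 156\right)^{2} = \left(36 - 156\right)^{2} = \left(-120\right)^{2} = 14400$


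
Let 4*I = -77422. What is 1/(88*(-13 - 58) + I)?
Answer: -2/51207 ≈ -3.9057e-5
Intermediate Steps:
I = -38711/2 (I = (¼)*(-77422) = -38711/2 ≈ -19356.)
1/(88*(-13 - 58) + I) = 1/(88*(-13 - 58) - 38711/2) = 1/(88*(-71) - 38711/2) = 1/(-6248 - 38711/2) = 1/(-51207/2) = -2/51207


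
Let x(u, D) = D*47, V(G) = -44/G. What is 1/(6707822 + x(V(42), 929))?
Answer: 1/6751485 ≈ 1.4812e-7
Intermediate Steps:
x(u, D) = 47*D
1/(6707822 + x(V(42), 929)) = 1/(6707822 + 47*929) = 1/(6707822 + 43663) = 1/6751485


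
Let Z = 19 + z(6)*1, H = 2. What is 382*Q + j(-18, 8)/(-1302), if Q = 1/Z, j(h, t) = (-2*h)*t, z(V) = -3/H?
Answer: 23444/1085 ≈ 21.607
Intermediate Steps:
z(V) = -3/2
Z = 35/2 (Z = 19 - 3/2*1 = 19 - 3/2 = 35/2 ≈ 17.500)
j(h, t) = -2*h*t
Q = 2/35 (Q = 1/(35/2) = 2/35 ≈ 0.057143)
382*Q + j(-18, 8)/(-1302) = 382*(2/35) - 2*(-18)*8/(-1302) = 764/35 + 288*(-1/1302) = 764/35 - 48/217 = 23444/1085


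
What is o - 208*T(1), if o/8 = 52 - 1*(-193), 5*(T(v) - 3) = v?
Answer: 6472/5 ≈ 1294.4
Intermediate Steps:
T(v) = 3 + v/5
o = 1960 (o = 8*(52 - 1*(-193)) = 8*(52 + 193) = 8*245 = 1960)
o - 208*T(1) = 1960 - 208*(3 + (⅕)*1) = 1960 - 208*(3 + ⅕) = 1960 - 208*16/5 = 1960 - 3328/5 = 6472/5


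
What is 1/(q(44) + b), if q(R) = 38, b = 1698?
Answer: 1/1736 ≈ 0.00057604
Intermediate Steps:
1/(q(44) + b) = 1/(38 + 1698) = 1/1736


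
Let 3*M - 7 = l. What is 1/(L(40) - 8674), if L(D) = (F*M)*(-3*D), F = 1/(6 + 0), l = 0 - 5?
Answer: -3/26062 ≈ -0.00011511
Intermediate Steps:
l = -5
M = ⅔ (M = 7/3 + (⅓)*(-5) = 7/3 - 5/3 = ⅔ ≈ 0.66667)
F = ⅙ (F = 1/6 = ⅙ ≈ 0.16667)
L(D) = -D/3 (L(D) = ((⅙)*(⅔))*(-3*D) = (-3*D)/9 = -D/3)
1/(L(40) - 8674) = 1/(-⅓*40 - 8674) = 1/(-40/3 - 8674) = 1/(-26062/3) = -3/26062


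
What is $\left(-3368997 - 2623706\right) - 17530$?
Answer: $-6010233$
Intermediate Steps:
$\left(-3368997 - 2623706\right) - 17530 = -5992703 - 17530 = -6010233$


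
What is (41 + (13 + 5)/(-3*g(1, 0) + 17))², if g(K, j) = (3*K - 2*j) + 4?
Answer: 5329/4 ≈ 1332.3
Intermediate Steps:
g(K, j) = 4 - 2*j + 3*K (g(K, j) = (-2*j + 3*K) + 4 = 4 - 2*j + 3*K)
(41 + (13 + 5)/(-3*g(1, 0) + 17))² = (41 + (13 + 5)/(-3*(4 - 2*0 + 3*1) + 17))² = (41 + 18/(-3*(4 + 0 + 3) + 17))² = (41 + 18/(-3*7 + 17))² = (41 + 18/(-21 + 17))² = (41 + 18/(-4))² = (41 + 18*(-¼))² = (41 - 9/2)² = (73/2)² = 5329/4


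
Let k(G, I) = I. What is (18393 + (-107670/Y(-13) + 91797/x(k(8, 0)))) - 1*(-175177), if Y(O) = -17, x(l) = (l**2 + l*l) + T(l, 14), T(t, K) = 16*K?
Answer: 762793189/3808 ≈ 2.0031e+5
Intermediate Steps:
x(l) = 224 + 2*l**2 (x(l) = (l**2 + l*l) + 16*14 = (l**2 + l**2) + 224 = 2*l**2 + 224 = 224 + 2*l**2)
(18393 + (-107670/Y(-13) + 91797/x(k(8, 0)))) - 1*(-175177) = (18393 + (-107670/(-17) + 91797/(224 + 2*0**2))) - 1*(-175177) = (18393 + (-107670*(-1/17) + 91797/(224 + 2*0))) + 175177 = (18393 + (107670/17 + 91797/(224 + 0))) + 175177 = (18393 + (107670/17 + 91797/224)) + 175177 = (18393 + 25678629/3808) + 175177 = 95719173/3808 + 175177 = 762793189/3808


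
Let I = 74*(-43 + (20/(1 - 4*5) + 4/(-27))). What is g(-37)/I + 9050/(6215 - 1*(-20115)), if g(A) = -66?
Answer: 803846432/2209021175 ≈ 0.36389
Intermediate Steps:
I = -1677950/513 (I = 74*(-43 + (20/(1 - 20) + 4*(-1/27))) = 74*(-43 + (20/(-19) - 4/27)) = 74*(-43 + (20*(-1/19) - 4/27)) = 74*(-43 + (-20/19 - 4/27)) = 74*(-43 - 616/513) = 74*(-22675/513) = -1677950/513 ≈ -3270.9)
g(-37)/I + 9050/(6215 - 1*(-20115)) = -66/(-1677950/513) + 9050/(6215 - 1*(-20115)) = -66*(-513/1677950) + 9050/(6215 + 20115) = 16929/838975 + 9050/26330 = 16929/838975 + 9050*(1/26330) = 16929/838975 + 905/2633 = 803846432/2209021175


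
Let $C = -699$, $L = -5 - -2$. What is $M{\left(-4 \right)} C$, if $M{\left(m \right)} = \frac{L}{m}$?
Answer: $- \frac{2097}{4} \approx -524.25$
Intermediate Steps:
$L = -3$ ($L = -5 + 2 = -3$)
$M{\left(m \right)} = - \frac{3}{m}$
$M{\left(-4 \right)} C = - \frac{3}{-4} \left(-699\right) = \left(-3\right) \left(- \frac{1}{4}\right) \left(-699\right) = \frac{3}{4} \left(-699\right) = - \frac{2097}{4}$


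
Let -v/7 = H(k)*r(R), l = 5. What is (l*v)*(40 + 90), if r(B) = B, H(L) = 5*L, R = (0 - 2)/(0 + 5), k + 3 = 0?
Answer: -27300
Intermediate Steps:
k = -3 (k = -3 + 0 = -3)
R = -2/5 ≈ -0.40000
v = -42 (v = -7*5*(-3)*(-2)/5 = -(-105)*(-2)/5 = -7*6 = -42)
(l*v)*(40 + 90) = (5*(-42))*(40 + 90) = -210*130 = -27300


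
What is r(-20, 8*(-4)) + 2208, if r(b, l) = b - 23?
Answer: 2165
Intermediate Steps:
r(b, l) = -23 + b
r(-20, 8*(-4)) + 2208 = (-23 - 20) + 2208 = -43 + 2208 = 2165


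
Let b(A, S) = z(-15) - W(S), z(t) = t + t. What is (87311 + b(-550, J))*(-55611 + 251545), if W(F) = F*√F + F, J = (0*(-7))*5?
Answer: 17101315454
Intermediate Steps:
J = 0 (J = 0*5 = 0)
z(t) = 2*t
W(F) = F + F^(3/2) (W(F) = F^(3/2) + F = F + F^(3/2))
b(A, S) = -30 - S - S^(3/2) (b(A, S) = 2*(-15) - (S + S^(3/2)) = -30 + (-S - S^(3/2)) = -30 - S - S^(3/2))
(87311 + b(-550, J))*(-55611 + 251545) = (87311 + (-30 - 1*0 - 0^(3/2)))*(-55611 + 251545) = (87311 + (-30 + 0 - 1*0))*195934 = (87311 + (-30 + 0 + 0))*195934 = (87311 - 30)*195934 = 87281*195934 = 17101315454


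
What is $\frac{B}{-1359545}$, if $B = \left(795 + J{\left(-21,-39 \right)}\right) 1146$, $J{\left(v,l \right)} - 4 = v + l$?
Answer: $- \frac{846894}{1359545} \approx -0.62292$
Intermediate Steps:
$J{\left(v,l \right)} = 4 + l + v$ ($J{\left(v,l \right)} = 4 + \left(v + l\right) = 4 + \left(l + v\right) = 4 + l + v$)
$B = 846894$ ($B = \left(795 - 56\right) 1146 = 739 \cdot 1146 = 846894$)
$\frac{B}{-1359545} = \frac{846894}{-1359545} = 846894 \left(- \frac{1}{1359545}\right) = - \frac{846894}{1359545}$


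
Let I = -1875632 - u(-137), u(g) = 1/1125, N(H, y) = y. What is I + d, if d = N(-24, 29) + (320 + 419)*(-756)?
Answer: -2738572876/1125 ≈ -2.4343e+6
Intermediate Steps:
u(g) = 1/1125
d = -558655 (d = 29 + (320 + 419)*(-756) = 29 + 739*(-756) = 29 - 558684 = -558655)
I = -2110086001/1125 (I = -1875632 - 1*1/1125 = -1875632 - 1/1125 = -2110086001/1125 ≈ -1.8756e+6)
I + d = -2110086001/1125 - 558655 = -2738572876/1125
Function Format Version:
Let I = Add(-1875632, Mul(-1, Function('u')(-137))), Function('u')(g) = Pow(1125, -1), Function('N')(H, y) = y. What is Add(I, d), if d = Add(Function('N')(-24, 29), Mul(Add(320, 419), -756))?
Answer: Rational(-2738572876, 1125) ≈ -2.4343e+6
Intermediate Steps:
Function('u')(g) = Rational(1, 1125)
d = -558655 (d = Add(29, Mul(Add(320, 419), -756)) = Add(29, Mul(739, -756)) = Add(29, -558684) = -558655)
I = Rational(-2110086001, 1125) (I = Add(-1875632, Mul(-1, Rational(1, 1125))) = Add(-1875632, Rational(-1, 1125)) = Rational(-2110086001, 1125) ≈ -1.8756e+6)
Add(I, d) = Add(Rational(-2110086001, 1125), -558655) = Rational(-2738572876, 1125)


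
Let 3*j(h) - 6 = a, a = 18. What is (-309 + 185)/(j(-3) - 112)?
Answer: 31/26 ≈ 1.1923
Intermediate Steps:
j(h) = 8 (j(h) = 2 + (⅓)*18 = 2 + 6 = 8)
(-309 + 185)/(j(-3) - 112) = (-309 + 185)/(8 - 112) = -124/(-104) = -124*(-1/104) = 31/26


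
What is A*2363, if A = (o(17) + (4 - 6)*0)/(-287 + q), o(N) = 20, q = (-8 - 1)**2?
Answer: -23630/103 ≈ -229.42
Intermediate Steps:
q = 81 (q = (-9)**2 = 81)
A = -10/103 (A = (20 + (4 - 6)*0)/(-287 + 81) = (20 - 2*0)/(-206) = (20 + 0)*(-1/206) = 20*(-1/206) = -10/103 ≈ -0.097087)
A*2363 = -10/103*2363 = -23630/103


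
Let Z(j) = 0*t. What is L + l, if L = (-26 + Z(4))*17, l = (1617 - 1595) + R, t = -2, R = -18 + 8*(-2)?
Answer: -454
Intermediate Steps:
R = -34 (R = -18 - 16 = -34)
Z(j) = 0 (Z(j) = 0*(-2) = 0)
l = -12 (l = (1617 - 1595) - 34 = 22 - 34 = -12)
L = -442 (L = (-26 + 0)*17 = -26*17 = -442)
L + l = -442 - 12 = -454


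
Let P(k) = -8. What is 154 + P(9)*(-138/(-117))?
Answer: 5638/39 ≈ 144.56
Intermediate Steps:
154 + P(9)*(-138/(-117)) = 154 - (-1104)/(-117) = 154 - (-1104)*(-1)/117 = 154 - 8*46/39 = 154 - 368/39 = 5638/39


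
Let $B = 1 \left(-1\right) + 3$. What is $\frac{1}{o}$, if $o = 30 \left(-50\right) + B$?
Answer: $- \frac{1}{1498} \approx -0.00066756$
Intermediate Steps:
$B = 2$ ($B = -1 + 3 = 2$)
$o = -1498$ ($o = 30 \left(-50\right) + 2 = -1500 + 2 = -1498$)
$\frac{1}{o} = \frac{1}{-1498} = - \frac{1}{1498}$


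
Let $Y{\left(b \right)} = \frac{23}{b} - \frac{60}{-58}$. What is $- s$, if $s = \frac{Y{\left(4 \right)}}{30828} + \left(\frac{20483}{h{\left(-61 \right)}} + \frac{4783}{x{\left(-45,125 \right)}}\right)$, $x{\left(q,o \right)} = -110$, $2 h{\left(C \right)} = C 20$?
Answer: $\frac{924541657439}{11997641040} \approx 77.06$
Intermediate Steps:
$h{\left(C \right)} = 10 C$ ($h{\left(C \right)} = \frac{C 20}{2} = \frac{20 C}{2} = 10 C$)
$Y{\left(b \right)} = \frac{30}{29} + \frac{23}{b}$ ($Y{\left(b \right)} = \frac{23}{b} - - \frac{30}{29} = \frac{23}{b} + \frac{30}{29} = \frac{30}{29} + \frac{23}{b}$)
$s = - \frac{924541657439}{11997641040}$ ($s = \frac{\frac{30}{29} + \frac{23}{4}}{30828} + \left(\frac{20483}{10 \left(-61\right)} + \frac{4783}{-110}\right) = \left(\frac{30}{29} + 23 \cdot \frac{1}{4}\right) \frac{1}{30828} + \left(\frac{20483}{-610} + 4783 \left(- \frac{1}{110}\right)\right) = \left(\frac{30}{29} + \frac{23}{4}\right) \frac{1}{30828} + \left(20483 \left(- \frac{1}{610}\right) - \frac{4783}{110}\right) = \frac{787}{116} \cdot \frac{1}{30828} - \frac{258538}{3355} = \frac{787}{3576048} - \frac{258538}{3355} = - \frac{924541657439}{11997641040} \approx -77.06$)
$- s = \left(-1\right) \left(- \frac{924541657439}{11997641040}\right) = \frac{924541657439}{11997641040}$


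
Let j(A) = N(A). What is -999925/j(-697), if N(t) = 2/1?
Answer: -999925/2 ≈ -4.9996e+5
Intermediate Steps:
N(t) = 2 (N(t) = 2*1 = 2)
j(A) = 2
-999925/j(-697) = -999925/2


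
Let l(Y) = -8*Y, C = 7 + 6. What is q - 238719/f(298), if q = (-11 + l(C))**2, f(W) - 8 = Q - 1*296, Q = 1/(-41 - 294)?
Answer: 1355932090/96481 ≈ 14054.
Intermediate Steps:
C = 13
Q = -1/335 (Q = 1/(-335) = -1/335 ≈ -0.0029851)
f(W) = -96481/335 (f(W) = 8 + (-1/335 - 1*296) = 8 + (-1/335 - 296) = 8 - 99161/335 = -96481/335)
q = 13225 (q = (-11 - 8*13)**2 = (-11 - 104)**2 = (-115)**2 = 13225)
q - 238719/f(298) = 13225 - 238719/(-96481/335) = 13225 - 238719*(-335/96481) = 13225 + 79970865/96481 = 1355932090/96481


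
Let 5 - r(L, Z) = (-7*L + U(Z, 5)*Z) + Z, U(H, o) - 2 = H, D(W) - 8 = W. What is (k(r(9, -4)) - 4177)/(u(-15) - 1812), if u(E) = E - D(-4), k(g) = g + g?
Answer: 4049/1831 ≈ 2.2114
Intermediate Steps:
D(W) = 8 + W
U(H, o) = 2 + H
r(L, Z) = 5 - Z + 7*L - Z*(2 + Z) (r(L, Z) = 5 - ((-7*L + (2 + Z)*Z) + Z) = 5 - ((-7*L + Z*(2 + Z)) + Z) = 5 - (Z - 7*L + Z*(2 + Z)) = 5 + (-Z + 7*L - Z*(2 + Z)) = 5 - Z + 7*L - Z*(2 + Z))
k(g) = 2*g
u(E) = -4 + E (u(E) = E - (8 - 4) = E - 1*4 = E - 4 = -4 + E)
(k(r(9, -4)) - 4177)/(u(-15) - 1812) = (2*(5 - 1*(-4) + 7*9 - 1*(-4)*(2 - 4)) - 4177)/((-4 - 15) - 1812) = (2*(5 + 4 + 63 - 1*(-4)*(-2)) - 4177)/(-19 - 1812) = (2*(5 + 4 + 63 - 8) - 4177)/(-1831) = (2*64 - 4177)*(-1/1831) = (128 - 4177)*(-1/1831) = -4049*(-1/1831) = 4049/1831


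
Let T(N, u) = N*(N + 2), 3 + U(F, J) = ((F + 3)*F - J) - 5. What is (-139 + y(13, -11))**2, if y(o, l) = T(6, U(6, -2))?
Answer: 8281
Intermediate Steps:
U(F, J) = -8 - J + F*(3 + F) (U(F, J) = -3 + (((F + 3)*F - J) - 5) = -3 + (((3 + F)*F - J) - 5) = -3 + ((F*(3 + F) - J) - 5) = -3 + ((-J + F*(3 + F)) - 5) = -3 + (-5 - J + F*(3 + F)) = -8 - J + F*(3 + F))
T(N, u) = N*(2 + N)
y(o, l) = 48 (y(o, l) = 6*(2 + 6) = 6*8 = 48)
(-139 + y(13, -11))**2 = (-139 + 48)**2 = (-91)**2 = 8281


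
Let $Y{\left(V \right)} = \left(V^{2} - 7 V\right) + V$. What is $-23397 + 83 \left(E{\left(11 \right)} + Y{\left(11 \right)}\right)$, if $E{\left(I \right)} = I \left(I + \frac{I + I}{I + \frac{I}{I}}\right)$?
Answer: $- \frac{42691}{6} \approx -7115.2$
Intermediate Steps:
$Y{\left(V \right)} = V^{2} - 6 V$
$E{\left(I \right)} = I \left(I + \frac{2 I}{1 + I}\right)$ ($E{\left(I \right)} = I \left(I + \frac{2 I}{I + 1}\right) = I \left(I + \frac{2 I}{1 + I}\right)$)
$-23397 + 83 \left(E{\left(11 \right)} + Y{\left(11 \right)}\right) = -23397 + 83 \left(\frac{11^{2} \left(3 + 11\right)}{1 + 11} + 11 \left(-6 + 11\right)\right) = -23397 + 83 \left(121 \cdot \frac{1}{12} \cdot 14 + 11 \cdot 5\right) = -23397 + 83 \left(121 \cdot \frac{1}{12} \cdot 14 + 55\right) = -23397 + 83 \left(\frac{847}{6} + 55\right) = -23397 + 83 \cdot \frac{1177}{6} = -23397 + \frac{97691}{6} = - \frac{42691}{6}$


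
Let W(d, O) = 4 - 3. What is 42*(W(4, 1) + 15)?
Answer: 672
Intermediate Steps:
W(d, O) = 1
42*(W(4, 1) + 15) = 42*(1 + 15) = 42*16 = 672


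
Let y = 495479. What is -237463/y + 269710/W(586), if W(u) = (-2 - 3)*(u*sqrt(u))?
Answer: -237463/495479 - 26971*sqrt(586)/171698 ≈ -4.2819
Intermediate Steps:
W(u) = -5*u**(3/2)
-237463/y + 269710/W(586) = -237463/495479 + 269710/((-2930*sqrt(586))) = -237463/495479 + 269710*(-sqrt(586)/1716980) = -237463/495479 - 26971*sqrt(586)/171698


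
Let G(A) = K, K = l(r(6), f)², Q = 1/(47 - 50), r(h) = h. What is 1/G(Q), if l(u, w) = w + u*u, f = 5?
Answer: 1/1681 ≈ 0.00059488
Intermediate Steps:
l(u, w) = w + u²
Q = -⅓ (Q = 1/(-3) = 1*(-⅓) = -⅓ ≈ -0.33333)
K = 1681 (K = (5 + 6²)² = (5 + 36)² = 41² = 1681)
G(A) = 1681
1/G(Q) = 1/1681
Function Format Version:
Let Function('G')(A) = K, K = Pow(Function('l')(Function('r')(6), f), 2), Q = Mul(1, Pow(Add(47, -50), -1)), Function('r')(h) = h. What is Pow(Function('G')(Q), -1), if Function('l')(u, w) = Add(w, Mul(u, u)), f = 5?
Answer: Rational(1, 1681) ≈ 0.00059488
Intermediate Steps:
Function('l')(u, w) = Add(w, Pow(u, 2))
Q = Rational(-1, 3) (Q = Mul(1, Pow(-3, -1)) = Mul(1, Rational(-1, 3)) = Rational(-1, 3) ≈ -0.33333)
K = 1681 (K = Pow(Add(5, Pow(6, 2)), 2) = Pow(Add(5, 36), 2) = Pow(41, 2) = 1681)
Function('G')(A) = 1681
Pow(Function('G')(Q), -1) = Pow(1681, -1) = Rational(1, 1681)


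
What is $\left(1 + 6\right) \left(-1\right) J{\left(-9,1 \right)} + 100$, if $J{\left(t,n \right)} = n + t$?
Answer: $156$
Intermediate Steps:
$\left(1 + 6\right) \left(-1\right) J{\left(-9,1 \right)} + 100 = \left(1 + 6\right) \left(-1\right) \left(1 - 9\right) + 100 = 7 \left(-1\right) \left(-8\right) + 100 = \left(-7\right) \left(-8\right) + 100 = 56 + 100 = 156$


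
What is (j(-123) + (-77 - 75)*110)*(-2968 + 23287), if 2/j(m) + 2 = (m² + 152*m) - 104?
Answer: -1247841847278/3673 ≈ -3.3973e+8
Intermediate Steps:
j(m) = 2/(-106 + m² + 152*m) (j(m) = 2/(-2 + ((m² + 152*m) - 104)) = 2/(-2 + (-104 + m² + 152*m)) = 2/(-106 + m² + 152*m))
(j(-123) + (-77 - 75)*110)*(-2968 + 23287) = (2/(-106 + (-123)² + 152*(-123)) + (-77 - 75)*110)*(-2968 + 23287) = (2/(-106 + 15129 - 18696) - 152*110)*20319 = (2/(-3673) - 16720)*20319 = (2*(-1/3673) - 16720)*20319 = (-2/3673 - 16720)*20319 = -61412562/3673*20319 = -1247841847278/3673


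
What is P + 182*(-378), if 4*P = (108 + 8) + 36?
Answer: -68758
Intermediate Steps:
P = 38 (P = ((108 + 8) + 36)/4 = (116 + 36)/4 = (1/4)*152 = 38)
P + 182*(-378) = 38 + 182*(-378) = 38 - 68796 = -68758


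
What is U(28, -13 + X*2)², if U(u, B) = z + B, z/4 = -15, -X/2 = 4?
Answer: 7921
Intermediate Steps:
X = -8 (X = -2*4 = -8)
z = -60 (z = 4*(-15) = -60)
U(u, B) = -60 + B
U(28, -13 + X*2)² = (-60 + (-13 - 8*2))² = (-60 + (-13 - 16))² = (-60 - 29)² = (-89)² = 7921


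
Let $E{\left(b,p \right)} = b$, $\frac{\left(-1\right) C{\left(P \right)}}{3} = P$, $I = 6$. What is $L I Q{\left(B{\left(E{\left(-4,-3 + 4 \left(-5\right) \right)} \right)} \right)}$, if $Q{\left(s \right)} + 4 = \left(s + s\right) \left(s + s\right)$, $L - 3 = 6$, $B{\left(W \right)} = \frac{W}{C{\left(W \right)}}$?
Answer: $-192$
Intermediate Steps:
$C{\left(P \right)} = - 3 P$
$B{\left(W \right)} = - \frac{1}{3}$ ($B{\left(W \right)} = \frac{W}{\left(-3\right) W} = W \left(- \frac{1}{3 W}\right) = - \frac{1}{3}$)
$L = 9$ ($L = 3 + 6 = 9$)
$Q{\left(s \right)} = -4 + 4 s^{2}$ ($Q{\left(s \right)} = -4 + \left(s + s\right) \left(s + s\right) = -4 + 2 s 2 s = -4 + 4 s^{2}$)
$L I Q{\left(B{\left(E{\left(-4,-3 + 4 \left(-5\right) \right)} \right)} \right)} = 9 \cdot 6 \left(-4 + 4 \left(- \frac{1}{3}\right)^{2}\right) = 54 \left(-4 + 4 \cdot \frac{1}{9}\right) = 54 \left(-4 + \frac{4}{9}\right) = 54 \left(- \frac{32}{9}\right) = -192$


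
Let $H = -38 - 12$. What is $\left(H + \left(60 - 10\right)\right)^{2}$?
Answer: $0$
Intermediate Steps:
$H = -50$
$\left(H + \left(60 - 10\right)\right)^{2} = \left(-50 + \left(60 - 10\right)\right)^{2} = \left(-50 + 50\right)^{2} = 0^{2} = 0$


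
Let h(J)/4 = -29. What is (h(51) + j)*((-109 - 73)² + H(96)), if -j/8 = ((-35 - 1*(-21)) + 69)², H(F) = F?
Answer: -807777520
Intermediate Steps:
h(J) = -116 (h(J) = 4*(-29) = -116)
j = -24200 (j = -8*((-35 - 1*(-21)) + 69)² = -8*((-35 + 21) + 69)² = -8*(-14 + 69)² = -8*55² = -8*3025 = -24200)
(h(51) + j)*((-109 - 73)² + H(96)) = (-116 - 24200)*((-109 - 73)² + 96) = -24316*((-182)² + 96) = -24316*(33124 + 96) = -24316*33220 = -807777520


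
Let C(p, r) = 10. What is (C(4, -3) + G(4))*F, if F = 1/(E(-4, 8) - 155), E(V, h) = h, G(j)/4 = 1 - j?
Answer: 2/147 ≈ 0.013605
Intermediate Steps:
G(j) = 4 - 4*j (G(j) = 4*(1 - j) = 4 - 4*j)
F = -1/147 (F = 1/(8 - 155) = 1/(-147) = -1/147 ≈ -0.0068027)
(C(4, -3) + G(4))*F = (10 + (4 - 4*4))*(-1/147) = (10 + (4 - 16))*(-1/147) = (10 - 12)*(-1/147) = -2*(-1/147) = 2/147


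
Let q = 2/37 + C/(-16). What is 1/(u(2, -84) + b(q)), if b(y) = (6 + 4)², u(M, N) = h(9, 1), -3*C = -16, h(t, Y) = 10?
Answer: 1/110 ≈ 0.0090909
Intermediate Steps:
C = 16/3 (C = -⅓*(-16) = 16/3 ≈ 5.3333)
u(M, N) = 10
q = -31/111 (q = 2/37 + (16/3)/(-16) = 2*(1/37) + (16/3)*(-1/16) = 2/37 - ⅓ = -31/111 ≈ -0.27928)
b(y) = 100 (b(y) = 10² = 100)
1/(u(2, -84) + b(q)) = 1/(10 + 100) = 1/110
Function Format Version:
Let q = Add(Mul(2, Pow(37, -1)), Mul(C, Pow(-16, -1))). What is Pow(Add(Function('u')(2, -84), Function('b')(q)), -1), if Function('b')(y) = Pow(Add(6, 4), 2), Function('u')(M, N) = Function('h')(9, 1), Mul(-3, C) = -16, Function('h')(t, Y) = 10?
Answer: Rational(1, 110) ≈ 0.0090909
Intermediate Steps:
C = Rational(16, 3) (C = Mul(Rational(-1, 3), -16) = Rational(16, 3) ≈ 5.3333)
Function('u')(M, N) = 10
q = Rational(-31, 111) (q = Add(Mul(2, Pow(37, -1)), Mul(Rational(16, 3), Pow(-16, -1))) = Add(Mul(2, Rational(1, 37)), Mul(Rational(16, 3), Rational(-1, 16))) = Add(Rational(2, 37), Rational(-1, 3)) = Rational(-31, 111) ≈ -0.27928)
Function('b')(y) = 100 (Function('b')(y) = Pow(10, 2) = 100)
Pow(Add(Function('u')(2, -84), Function('b')(q)), -1) = Pow(Add(10, 100), -1) = Pow(110, -1) = Rational(1, 110)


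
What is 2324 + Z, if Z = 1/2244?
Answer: 5215057/2244 ≈ 2324.0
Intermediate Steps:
Z = 1/2244 ≈ 0.00044563
2324 + Z = 2324 + 1/2244 = 5215057/2244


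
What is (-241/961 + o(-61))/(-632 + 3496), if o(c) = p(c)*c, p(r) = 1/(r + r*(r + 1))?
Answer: -3795/40596484 ≈ -9.3481e-5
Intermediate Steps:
p(r) = 1/(r + r*(1 + r))
o(c) = 1/(2 + c) (o(c) = (1/(c*(2 + c)))*c = 1/(2 + c))
(-241/961 + o(-61))/(-632 + 3496) = (-241/961 + 1/(2 - 61))/(-632 + 3496) = (-241*1/961 + 1/(-59))/2864 = (-241/961 - 1/59)*(1/2864) = -15180/56699*1/2864 = -3795/40596484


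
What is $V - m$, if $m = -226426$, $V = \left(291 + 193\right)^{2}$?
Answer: $460682$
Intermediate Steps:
$V = 234256$ ($V = 484^{2} = 234256$)
$V - m = 234256 - -226426 = 234256 + 226426 = 460682$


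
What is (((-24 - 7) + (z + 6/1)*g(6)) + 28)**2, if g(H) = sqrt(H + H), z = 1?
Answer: 597 - 84*sqrt(3) ≈ 451.51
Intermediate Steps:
g(H) = sqrt(2)*sqrt(H) (g(H) = sqrt(2*H) = sqrt(2)*sqrt(H))
(((-24 - 7) + (z + 6/1)*g(6)) + 28)**2 = (((-24 - 7) + (1 + 6/1)*(sqrt(2)*sqrt(6))) + 28)**2 = ((-31 + (1 + 6*1)*(2*sqrt(3))) + 28)**2 = ((-31 + (1 + 6)*(2*sqrt(3))) + 28)**2 = ((-31 + 7*(2*sqrt(3))) + 28)**2 = ((-31 + 14*sqrt(3)) + 28)**2 = (-3 + 14*sqrt(3))**2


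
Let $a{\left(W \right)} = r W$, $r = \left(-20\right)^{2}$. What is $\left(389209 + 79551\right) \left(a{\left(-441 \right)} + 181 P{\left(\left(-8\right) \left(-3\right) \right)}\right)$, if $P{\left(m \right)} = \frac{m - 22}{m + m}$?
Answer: $- \frac{248057186305}{3} \approx -8.2686 \cdot 10^{10}$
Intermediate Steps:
$r = 400$
$P{\left(m \right)} = \frac{-22 + m}{2 m}$
$a{\left(W \right)} = 400 W$
$\left(389209 + 79551\right) \left(a{\left(-441 \right)} + 181 P{\left(\left(-8\right) \left(-3\right) \right)}\right) = \left(389209 + 79551\right) \left(400 \left(-441\right) + 181 \frac{-22 - -24}{2 \left(\left(-8\right) \left(-3\right)\right)}\right) = 468760 \left(-176400 + 181 \frac{-22 + 24}{2 \cdot 24}\right) = 468760 \left(-176400 + 181 \cdot \frac{1}{2} \cdot \frac{1}{24} \cdot 2\right) = 468760 \left(-176400 + 181 \cdot \frac{1}{24}\right) = 468760 \left(-176400 + \frac{181}{24}\right) = 468760 \left(- \frac{4233419}{24}\right) = - \frac{248057186305}{3}$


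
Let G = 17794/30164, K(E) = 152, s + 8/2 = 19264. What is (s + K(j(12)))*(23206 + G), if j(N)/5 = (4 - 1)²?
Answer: 3397117364034/7541 ≈ 4.5049e+8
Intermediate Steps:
s = 19260 (s = -4 + 19264 = 19260)
j(N) = 45 (j(N) = 5*(4 - 1)² = 5*3² = 5*9 = 45)
G = 8897/15082 (G = 17794*(1/30164) = 8897/15082 ≈ 0.58991)
(s + K(j(12)))*(23206 + G) = (19260 + 152)*(23206 + 8897/15082) = 19412*(350001789/15082) = 3397117364034/7541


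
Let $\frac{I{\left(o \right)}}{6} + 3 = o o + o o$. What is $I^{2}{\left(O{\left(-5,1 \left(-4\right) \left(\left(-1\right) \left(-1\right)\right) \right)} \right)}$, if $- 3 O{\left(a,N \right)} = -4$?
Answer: $\frac{100}{9} \approx 11.111$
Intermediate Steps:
$O{\left(a,N \right)} = \frac{4}{3}$ ($O{\left(a,N \right)} = \left(- \frac{1}{3}\right) \left(-4\right) = \frac{4}{3}$)
$I{\left(o \right)} = -18 + 12 o^{2}$ ($I{\left(o \right)} = -18 + 6 \left(o o + o o\right) = -18 + 6 \left(o^{2} + o^{2}\right) = -18 + 6 \cdot 2 o^{2} = -18 + 12 o^{2}$)
$I^{2}{\left(O{\left(-5,1 \left(-4\right) \left(\left(-1\right) \left(-1\right)\right) \right)} \right)} = \left(-18 + 12 \left(\frac{4}{3}\right)^{2}\right)^{2} = \left(-18 + 12 \cdot \frac{16}{9}\right)^{2} = \left(-18 + \frac{64}{3}\right)^{2} = \left(\frac{10}{3}\right)^{2} = \frac{100}{9}$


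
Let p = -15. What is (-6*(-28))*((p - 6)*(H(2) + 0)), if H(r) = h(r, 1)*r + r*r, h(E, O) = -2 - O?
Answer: 7056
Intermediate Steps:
H(r) = r**2 - 3*r (H(r) = (-2 - 1*1)*r + r*r = (-2 - 1)*r + r**2 = -3*r + r**2 = r**2 - 3*r)
(-6*(-28))*((p - 6)*(H(2) + 0)) = (-6*(-28))*((-15 - 6)*(2*(-3 + 2) + 0)) = 168*(-21*(2*(-1) + 0)) = 168*(-21*(-2 + 0)) = 168*(-21*(-2)) = 168*42 = 7056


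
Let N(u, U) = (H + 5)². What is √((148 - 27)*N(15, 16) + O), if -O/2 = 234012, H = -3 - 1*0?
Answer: 2*I*√116885 ≈ 683.77*I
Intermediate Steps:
H = -3 (H = -3 + 0 = -3)
O = -468024 (O = -2*234012 = -468024)
N(u, U) = 4 (N(u, U) = (-3 + 5)² = 2² = 4)
√((148 - 27)*N(15, 16) + O) = √((148 - 27)*4 - 468024) = √(121*4 - 468024) = √(484 - 468024) = √(-467540) = 2*I*√116885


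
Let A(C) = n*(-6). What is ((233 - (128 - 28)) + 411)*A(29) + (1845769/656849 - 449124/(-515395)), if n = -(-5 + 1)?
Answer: -4418688722510849/338536690355 ≈ -13052.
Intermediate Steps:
n = 4 (n = -1*(-4) = 4)
A(C) = -24 (A(C) = 4*(-6) = -24)
((233 - (128 - 28)) + 411)*A(29) + (1845769/656849 - 449124/(-515395)) = ((233 - (128 - 28)) + 411)*(-24) + (1845769/656849 - 449124/(-515395)) = ((233 - 1*100) + 411)*(-24) + (1845769*(1/656849) - 449124*(-1/515395)) = ((233 - 100) + 411)*(-24) + (1845769/656849 + 449124/515395) = (133 + 411)*(-24) + 1246306764031/338536690355 = 544*(-24) + 1246306764031/338536690355 = -13056 + 1246306764031/338536690355 = -4418688722510849/338536690355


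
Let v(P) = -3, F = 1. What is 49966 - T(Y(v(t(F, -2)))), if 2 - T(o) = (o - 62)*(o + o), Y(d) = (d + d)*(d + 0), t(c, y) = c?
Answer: 48380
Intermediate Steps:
Y(d) = 2*d² (Y(d) = (2*d)*d = 2*d²)
T(o) = 2 - 2*o*(-62 + o) (T(o) = 2 - (o - 62)*(o + o) = 2 - (-62 + o)*2*o = 2 - 2*o*(-62 + o))
49966 - T(Y(v(t(F, -2)))) = 49966 - (2 - 2*(2*(-3)²)² + 124*(2*(-3)²)) = 49966 - (2 - 2*(2*9)² + 124*(2*9)) = 49966 - (2 - 2*18² + 124*18) = 49966 - (2 - 2*324 + 2232) = 49966 - (2 - 648 + 2232) = 49966 - 1*1586 = 49966 - 1586 = 48380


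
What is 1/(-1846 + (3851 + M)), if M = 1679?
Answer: 1/3684 ≈ 0.00027144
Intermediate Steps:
1/(-1846 + (3851 + M)) = 1/(-1846 + (3851 + 1679)) = 1/(-1846 + 5530) = 1/3684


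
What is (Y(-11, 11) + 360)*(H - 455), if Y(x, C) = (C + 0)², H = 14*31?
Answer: -10101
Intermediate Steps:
H = 434
Y(x, C) = C²
(Y(-11, 11) + 360)*(H - 455) = (11² + 360)*(434 - 455) = (121 + 360)*(-21) = 481*(-21) = -10101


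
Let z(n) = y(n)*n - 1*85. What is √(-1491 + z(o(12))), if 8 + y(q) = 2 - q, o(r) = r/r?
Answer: I*√1583 ≈ 39.787*I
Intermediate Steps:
o(r) = 1
y(q) = -6 - q (y(q) = -8 + (2 - q) = -6 - q)
z(n) = -85 + n*(-6 - n) (z(n) = (-6 - n)*n - 1*85 = n*(-6 - n) - 85 = -85 + n*(-6 - n))
√(-1491 + z(o(12))) = √(-1491 + (-85 - 1*1*(6 + 1))) = √(-1491 + (-85 - 1*1*7)) = √(-1491 + (-85 - 7)) = √(-1491 - 92) = √(-1583) = I*√1583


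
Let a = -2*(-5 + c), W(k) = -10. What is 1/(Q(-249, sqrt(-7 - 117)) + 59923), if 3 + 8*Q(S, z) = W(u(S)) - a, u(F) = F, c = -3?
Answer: 8/479355 ≈ 1.6689e-5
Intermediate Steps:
a = 16 (a = -2*(-5 - 3) = -2*(-8) = 16)
Q(S, z) = -29/8 (Q(S, z) = -3/8 + (-10 - 1*16)/8 = -3/8 + (-10 - 16)/8 = -3/8 + (1/8)*(-26) = -3/8 - 13/4 = -29/8)
1/(Q(-249, sqrt(-7 - 117)) + 59923) = 1/(-29/8 + 59923) = 1/(479355/8) = 8/479355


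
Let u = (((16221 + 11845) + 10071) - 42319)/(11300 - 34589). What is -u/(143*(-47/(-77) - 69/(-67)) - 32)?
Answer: -46699/52676391 ≈ -0.00088653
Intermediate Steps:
u = 1394/7763 (u = ((28066 + 10071) - 42319)/(-23289) = (38137 - 42319)*(-1/23289) = -4182*(-1/23289) = 1394/7763 ≈ 0.17957)
-u/(143*(-47/(-77) - 69/(-67)) - 32) = -1394/(7763*(143*(-47/(-77) - 69/(-67)) - 32)) = -1394/(7763*(143*(-47*(-1/77) - 69*(-1/67)) - 32)) = -1394/(7763*(143*(47/77 + 69/67) - 32)) = -1394/(7763*(143*(8462/5159) - 32)) = -1394/(7763*(110006/469 - 32)) = -1394/(7763*94998/469) = -1394*469/(7763*94998) = -1*46699/52676391 = -46699/52676391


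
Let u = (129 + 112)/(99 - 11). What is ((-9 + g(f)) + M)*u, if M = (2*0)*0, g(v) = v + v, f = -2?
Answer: -3133/88 ≈ -35.602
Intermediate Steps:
g(v) = 2*v
M = 0 (M = 0*0 = 0)
u = 241/88 ≈ 2.7386
((-9 + g(f)) + M)*u = ((-9 + 2*(-2)) + 0)*(241/88) = ((-9 - 4) + 0)*(241/88) = (-13 + 0)*(241/88) = -13*241/88 = -3133/88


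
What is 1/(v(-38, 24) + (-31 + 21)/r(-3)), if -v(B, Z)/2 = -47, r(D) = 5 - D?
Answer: 4/371 ≈ 0.010782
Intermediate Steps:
v(B, Z) = 94 (v(B, Z) = -2*(-47) = 94)
1/(v(-38, 24) + (-31 + 21)/r(-3)) = 1/(94 + (-31 + 21)/(5 - 1*(-3))) = 1/(94 - 10/(5 + 3)) = 1/(94 - 10/8) = 1/(94 + (⅛)*(-10)) = 1/(94 - 5/4) = 1/(371/4) = 4/371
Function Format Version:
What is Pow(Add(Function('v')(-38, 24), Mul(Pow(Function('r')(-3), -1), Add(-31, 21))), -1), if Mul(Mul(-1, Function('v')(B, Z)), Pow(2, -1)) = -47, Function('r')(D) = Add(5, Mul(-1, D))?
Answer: Rational(4, 371) ≈ 0.010782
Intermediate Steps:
Function('v')(B, Z) = 94 (Function('v')(B, Z) = Mul(-2, -47) = 94)
Pow(Add(Function('v')(-38, 24), Mul(Pow(Function('r')(-3), -1), Add(-31, 21))), -1) = Pow(Add(94, Mul(Pow(Add(5, Mul(-1, -3)), -1), Add(-31, 21))), -1) = Pow(Add(94, Mul(Pow(Add(5, 3), -1), -10)), -1) = Pow(Add(94, Mul(Pow(8, -1), -10)), -1) = Pow(Add(94, Mul(Rational(1, 8), -10)), -1) = Pow(Add(94, Rational(-5, 4)), -1) = Pow(Rational(371, 4), -1) = Rational(4, 371)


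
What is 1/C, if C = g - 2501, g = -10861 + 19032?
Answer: 1/5670 ≈ 0.00017637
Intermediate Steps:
g = 8171
C = 5670 (C = 8171 - 2501 = 5670)
1/C = 1/5670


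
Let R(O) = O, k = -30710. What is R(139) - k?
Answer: 30849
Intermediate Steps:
R(139) - k = 139 - 1*(-30710) = 139 + 30710 = 30849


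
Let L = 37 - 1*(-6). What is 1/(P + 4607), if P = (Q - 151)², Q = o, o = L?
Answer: 1/16271 ≈ 6.1459e-5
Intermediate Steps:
L = 43 (L = 37 + 6 = 43)
o = 43
Q = 43
P = 11664 (P = (43 - 151)² = (-108)² = 11664)
1/(P + 4607) = 1/(11664 + 4607) = 1/16271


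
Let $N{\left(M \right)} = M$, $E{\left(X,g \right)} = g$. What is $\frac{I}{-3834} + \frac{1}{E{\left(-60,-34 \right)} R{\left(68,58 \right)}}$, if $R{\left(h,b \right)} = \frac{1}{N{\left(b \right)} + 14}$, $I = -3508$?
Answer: $- \frac{39194}{32589} \approx -1.2027$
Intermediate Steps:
$R{\left(h,b \right)} = \frac{1}{14 + b}$ ($R{\left(h,b \right)} = \frac{1}{b + 14} = \frac{1}{14 + b}$)
$\frac{I}{-3834} + \frac{1}{E{\left(-60,-34 \right)} R{\left(68,58 \right)}} = - \frac{3508}{-3834} + \frac{1}{\left(-34\right) \frac{1}{14 + 58}} = \left(-3508\right) \left(- \frac{1}{3834}\right) - \frac{1}{34 \cdot \frac{1}{72}} = \frac{1754}{1917} - \frac{\frac{1}{\frac{1}{72}}}{34} = \frac{1754}{1917} - \frac{36}{17} = - \frac{39194}{32589}$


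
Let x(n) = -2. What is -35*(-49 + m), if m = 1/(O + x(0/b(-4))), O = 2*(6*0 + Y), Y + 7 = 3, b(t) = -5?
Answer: 3437/2 ≈ 1718.5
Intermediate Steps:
Y = -4 (Y = -7 + 3 = -4)
O = -8 (O = 2*(6*0 - 4) = 2*(0 - 4) = 2*(-4) = -8)
m = -1/10 (m = 1/(-8 - 2) = 1/(-10) = -1/10 ≈ -0.10000)
-35*(-49 + m) = -35*(-49 - 1/10) = -35*(-491/10) = 3437/2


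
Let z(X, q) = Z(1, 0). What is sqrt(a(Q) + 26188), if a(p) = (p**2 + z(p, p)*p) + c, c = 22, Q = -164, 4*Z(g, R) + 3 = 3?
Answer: sqrt(53106) ≈ 230.45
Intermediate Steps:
Z(g, R) = 0 (Z(g, R) = -3/4 + (1/4)*3 = -3/4 + 3/4 = 0)
z(X, q) = 0
a(p) = 22 + p**2 (a(p) = (p**2 + 0*p) + 22 = (p**2 + 0) + 22 = p**2 + 22 = 22 + p**2)
sqrt(a(Q) + 26188) = sqrt((22 + (-164)**2) + 26188) = sqrt((22 + 26896) + 26188) = sqrt(26918 + 26188) = sqrt(53106)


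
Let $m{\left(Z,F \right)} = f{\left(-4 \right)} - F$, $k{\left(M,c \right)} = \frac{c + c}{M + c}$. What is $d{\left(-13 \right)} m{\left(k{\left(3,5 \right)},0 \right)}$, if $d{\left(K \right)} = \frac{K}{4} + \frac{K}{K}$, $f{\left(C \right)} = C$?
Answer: $9$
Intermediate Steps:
$k{\left(M,c \right)} = \frac{2 c}{M + c}$
$d{\left(K \right)} = 1 + \frac{K}{4}$ ($d{\left(K \right)} = K \frac{1}{4} + 1 = \frac{K}{4} + 1 = 1 + \frac{K}{4}$)
$m{\left(Z,F \right)} = -4 - F$
$d{\left(-13 \right)} m{\left(k{\left(3,5 \right)},0 \right)} = \left(1 + \frac{1}{4} \left(-13\right)\right) \left(-4 - 0\right) = \left(1 - \frac{13}{4}\right) \left(-4 + 0\right) = \left(- \frac{9}{4}\right) \left(-4\right) = 9$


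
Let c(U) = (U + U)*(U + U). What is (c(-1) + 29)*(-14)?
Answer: -462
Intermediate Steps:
c(U) = 4*U**2 (c(U) = (2*U)*(2*U) = 4*U**2)
(c(-1) + 29)*(-14) = (4*(-1)**2 + 29)*(-14) = (4*1 + 29)*(-14) = (4 + 29)*(-14) = 33*(-14) = -462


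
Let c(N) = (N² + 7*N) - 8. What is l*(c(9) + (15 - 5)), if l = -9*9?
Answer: -11826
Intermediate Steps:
c(N) = -8 + N² + 7*N
l = -81
l*(c(9) + (15 - 5)) = -81*((-8 + 9² + 7*9) + (15 - 5)) = -81*((-8 + 81 + 63) + 10) = -81*(136 + 10) = -81*146 = -11826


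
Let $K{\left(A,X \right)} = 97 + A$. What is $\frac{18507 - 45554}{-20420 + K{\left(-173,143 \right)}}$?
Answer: $\frac{27047}{20496} \approx 1.3196$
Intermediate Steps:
$\frac{18507 - 45554}{-20420 + K{\left(-173,143 \right)}} = \frac{18507 - 45554}{-20420 + \left(97 - 173\right)} = - \frac{27047}{-20420 - 76} = - \frac{27047}{-20496} = \left(-27047\right) \left(- \frac{1}{20496}\right) = \frac{27047}{20496}$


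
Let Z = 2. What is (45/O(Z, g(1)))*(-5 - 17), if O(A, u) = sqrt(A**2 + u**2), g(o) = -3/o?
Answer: -990*sqrt(13)/13 ≈ -274.58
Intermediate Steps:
(45/O(Z, g(1)))*(-5 - 17) = (45/(sqrt(2**2 + (-3/1)**2)))*(-5 - 17) = (45/(sqrt(4 + (-3*1)**2)))*(-22) = (45/(sqrt(4 + (-3)**2)))*(-22) = (45/(sqrt(4 + 9)))*(-22) = (45/(sqrt(13)))*(-22) = (45*(sqrt(13)/13))*(-22) = (45*sqrt(13)/13)*(-22) = -990*sqrt(13)/13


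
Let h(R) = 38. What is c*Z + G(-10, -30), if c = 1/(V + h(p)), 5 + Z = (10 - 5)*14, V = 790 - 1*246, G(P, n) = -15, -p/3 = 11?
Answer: -8665/582 ≈ -14.888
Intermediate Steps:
p = -33 (p = -3*11 = -33)
V = 544 (V = 790 - 246 = 544)
Z = 65 (Z = -5 + (10 - 5)*14 = -5 + 5*14 = -5 + 70 = 65)
c = 1/582 (c = 1/(544 + 38) = 1/582 ≈ 0.0017182)
c*Z + G(-10, -30) = (1/582)*65 - 15 = 65/582 - 15 = -8665/582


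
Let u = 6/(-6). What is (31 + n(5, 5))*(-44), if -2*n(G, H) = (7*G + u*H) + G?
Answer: -594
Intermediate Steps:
u = -1 (u = 6*(-⅙) = -1)
n(G, H) = H/2 - 4*G (n(G, H) = -((7*G - H) + G)/2 = -((-H + 7*G) + G)/2 = -(-H + 8*G)/2 = H/2 - 4*G)
(31 + n(5, 5))*(-44) = (31 + ((½)*5 - 4*5))*(-44) = (31 + (5/2 - 20))*(-44) = (31 - 35/2)*(-44) = (27/2)*(-44) = -594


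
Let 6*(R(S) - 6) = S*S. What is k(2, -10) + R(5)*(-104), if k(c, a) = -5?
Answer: -3187/3 ≈ -1062.3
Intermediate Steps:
R(S) = 6 + S**2/6 (R(S) = 6 + (S*S)/6 = 6 + S**2/6)
k(2, -10) + R(5)*(-104) = -5 + (6 + (1/6)*5**2)*(-104) = -5 + (6 + (1/6)*25)*(-104) = -5 + (6 + 25/6)*(-104) = -5 + (61/6)*(-104) = -5 - 3172/3 = -3187/3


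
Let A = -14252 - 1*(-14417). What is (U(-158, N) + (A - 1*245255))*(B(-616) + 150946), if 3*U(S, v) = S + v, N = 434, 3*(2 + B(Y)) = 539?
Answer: -37024996086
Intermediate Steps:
B(Y) = 533/3 (B(Y) = -2 + (⅓)*539 = -2 + 539/3 = 533/3)
A = 165 (A = -14252 + 14417 = 165)
U(S, v) = S/3 + v/3 (U(S, v) = (S + v)/3 = S/3 + v/3)
(U(-158, N) + (A - 1*245255))*(B(-616) + 150946) = (((⅓)*(-158) + (⅓)*434) + (165 - 1*245255))*(533/3 + 150946) = ((-158/3 + 434/3) + (165 - 245255))*(453371/3) = (92 - 245090)*(453371/3) = -244998*453371/3 = -37024996086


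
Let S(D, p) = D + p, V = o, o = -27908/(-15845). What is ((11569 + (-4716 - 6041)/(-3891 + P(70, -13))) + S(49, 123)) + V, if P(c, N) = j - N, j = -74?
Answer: 735495582121/62619440 ≈ 11745.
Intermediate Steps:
P(c, N) = -74 - N
o = 27908/15845 (o = -27908*(-1/15845) = 27908/15845 ≈ 1.7613)
V = 27908/15845 ≈ 1.7613
((11569 + (-4716 - 6041)/(-3891 + P(70, -13))) + S(49, 123)) + V = ((11569 + (-4716 - 6041)/(-3891 + (-74 - 1*(-13)))) + (49 + 123)) + 27908/15845 = ((11569 - 10757/(-3891 + (-74 + 13))) + 172) + 27908/15845 = ((11569 - 10757/(-3891 - 61)) + 172) + 27908/15845 = ((11569 - 10757/(-3952)) + 172) + 27908/15845 = ((11569 - 10757*(-1/3952)) + 172) + 27908/15845 = ((11569 + 10757/3952) + 172) + 27908/15845 = (45731445/3952 + 172) + 27908/15845 = 46411189/3952 + 27908/15845 = 735495582121/62619440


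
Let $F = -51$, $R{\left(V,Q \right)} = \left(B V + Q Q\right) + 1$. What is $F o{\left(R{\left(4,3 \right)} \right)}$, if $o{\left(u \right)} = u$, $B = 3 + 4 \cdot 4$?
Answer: $-4386$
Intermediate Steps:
$B = 19$ ($B = 3 + 16 = 19$)
$R{\left(V,Q \right)} = 1 + Q^{2} + 19 V$ ($R{\left(V,Q \right)} = \left(19 V + Q Q\right) + 1 = \left(19 V + Q^{2}\right) + 1 = \left(Q^{2} + 19 V\right) + 1 = 1 + Q^{2} + 19 V$)
$F o{\left(R{\left(4,3 \right)} \right)} = - 51 \left(1 + 3^{2} + 19 \cdot 4\right) = - 51 \left(1 + 9 + 76\right) = \left(-51\right) 86 = -4386$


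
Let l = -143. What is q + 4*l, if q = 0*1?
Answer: -572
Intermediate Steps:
q = 0
q + 4*l = 0 + 4*(-143) = 0 - 572 = -572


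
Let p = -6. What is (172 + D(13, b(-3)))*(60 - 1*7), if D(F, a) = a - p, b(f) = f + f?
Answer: 9116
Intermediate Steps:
b(f) = 2*f
D(F, a) = 6 + a (D(F, a) = a - 1*(-6) = a + 6 = 6 + a)
(172 + D(13, b(-3)))*(60 - 1*7) = (172 + (6 + 2*(-3)))*(60 - 1*7) = (172 + (6 - 6))*(60 - 7) = (172 + 0)*53 = 172*53 = 9116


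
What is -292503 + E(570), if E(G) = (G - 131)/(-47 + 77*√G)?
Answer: -987876503830/3377321 + 33803*√570/3377321 ≈ -2.9250e+5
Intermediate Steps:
E(G) = (-131 + G)/(-47 + 77*√G)
-292503 + E(570) = -292503 + (-131 + 570)/(-47 + 77*√570) = -292503 + 439/(-47 + 77*√570)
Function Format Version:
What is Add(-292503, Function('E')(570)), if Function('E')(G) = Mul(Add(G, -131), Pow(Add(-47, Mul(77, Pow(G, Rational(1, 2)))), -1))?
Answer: Add(Rational(-987876503830, 3377321), Mul(Rational(33803, 3377321), Pow(570, Rational(1, 2)))) ≈ -2.9250e+5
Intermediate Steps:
Function('E')(G) = Mul(Pow(Add(-47, Mul(77, Pow(G, Rational(1, 2)))), -1), Add(-131, G)) (Function('E')(G) = Mul(Add(-131, G), Pow(Add(-47, Mul(77, Pow(G, Rational(1, 2)))), -1)) = Mul(Pow(Add(-47, Mul(77, Pow(G, Rational(1, 2)))), -1), Add(-131, G)))
Add(-292503, Function('E')(570)) = Add(-292503, Mul(Pow(Add(-47, Mul(77, Pow(570, Rational(1, 2)))), -1), Add(-131, 570))) = Add(-292503, Mul(Pow(Add(-47, Mul(77, Pow(570, Rational(1, 2)))), -1), 439)) = Add(-292503, Mul(439, Pow(Add(-47, Mul(77, Pow(570, Rational(1, 2)))), -1)))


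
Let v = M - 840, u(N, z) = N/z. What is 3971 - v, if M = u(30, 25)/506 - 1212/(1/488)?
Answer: 754277752/1265 ≈ 5.9627e+5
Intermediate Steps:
M = -748191837/1265 (M = (30/25)/506 - 1212/(1/488) = (30*(1/25))*(1/506) - 1212/1/488 = (6/5)*(1/506) - 1212*488 = 3/1265 - 591456 = -748191837/1265 ≈ -5.9146e+5)
v = -749254437/1265 (v = -748191837/1265 - 840 = -749254437/1265 ≈ -5.9230e+5)
3971 - v = 3971 - 1*(-749254437/1265) = 3971 + 749254437/1265 = 754277752/1265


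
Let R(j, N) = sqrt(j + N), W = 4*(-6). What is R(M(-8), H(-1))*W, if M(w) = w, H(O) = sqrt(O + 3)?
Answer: -24*I*sqrt(8 - sqrt(2)) ≈ -61.591*I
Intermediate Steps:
H(O) = sqrt(3 + O)
W = -24
R(j, N) = sqrt(N + j)
R(M(-8), H(-1))*W = sqrt(sqrt(3 - 1) - 8)*(-24) = sqrt(sqrt(2) - 8)*(-24) = sqrt(-8 + sqrt(2))*(-24) = -24*sqrt(-8 + sqrt(2))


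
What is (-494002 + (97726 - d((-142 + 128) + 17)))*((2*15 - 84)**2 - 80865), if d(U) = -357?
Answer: 30861490131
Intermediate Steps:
(-494002 + (97726 - d((-142 + 128) + 17)))*((2*15 - 84)**2 - 80865) = (-494002 + (97726 - 1*(-357)))*((2*15 - 84)**2 - 80865) = (-494002 + (97726 + 357))*((30 - 84)**2 - 80865) = (-494002 + 98083)*((-54)**2 - 80865) = -395919*(2916 - 80865) = -395919*(-77949) = 30861490131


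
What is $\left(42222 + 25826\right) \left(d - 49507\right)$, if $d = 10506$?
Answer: $-2653940048$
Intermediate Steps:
$\left(42222 + 25826\right) \left(d - 49507\right) = \left(42222 + 25826\right) \left(10506 - 49507\right) = 68048 \left(-39001\right) = -2653940048$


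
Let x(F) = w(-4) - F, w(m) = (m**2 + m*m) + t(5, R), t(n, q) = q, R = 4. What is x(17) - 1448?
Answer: -1429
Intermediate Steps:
w(m) = 4 + 2*m**2 (w(m) = (m**2 + m*m) + 4 = (m**2 + m**2) + 4 = 2*m**2 + 4 = 4 + 2*m**2)
x(F) = 36 - F (x(F) = (4 + 2*(-4)**2) - F = (4 + 2*16) - F = (4 + 32) - F = 36 - F)
x(17) - 1448 = (36 - 1*17) - 1448 = (36 - 17) - 1448 = 19 - 1448 = -1429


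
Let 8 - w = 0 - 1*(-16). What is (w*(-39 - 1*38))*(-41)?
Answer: -25256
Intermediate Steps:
w = -8 (w = 8 - (0 - 1*(-16)) = 8 - (0 + 16) = 8 - 1*16 = 8 - 16 = -8)
(w*(-39 - 1*38))*(-41) = -8*(-39 - 1*38)*(-41) = -8*(-39 - 38)*(-41) = -8*(-77)*(-41) = 616*(-41) = -25256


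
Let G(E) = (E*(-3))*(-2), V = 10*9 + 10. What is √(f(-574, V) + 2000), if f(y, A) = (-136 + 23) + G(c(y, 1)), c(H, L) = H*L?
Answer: 3*I*√173 ≈ 39.459*I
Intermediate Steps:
V = 100 (V = 90 + 10 = 100)
G(E) = 6*E (G(E) = -3*E*(-2) = 6*E)
f(y, A) = -113 + 6*y (f(y, A) = (-136 + 23) + 6*(y*1) = -113 + 6*y)
√(f(-574, V) + 2000) = √((-113 + 6*(-574)) + 2000) = √((-113 - 3444) + 2000) = √(-3557 + 2000) = √(-1557) = 3*I*√173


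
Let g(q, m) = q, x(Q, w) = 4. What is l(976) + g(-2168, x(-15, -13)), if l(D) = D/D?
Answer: -2167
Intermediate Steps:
l(D) = 1
l(976) + g(-2168, x(-15, -13)) = 1 - 2168 = -2167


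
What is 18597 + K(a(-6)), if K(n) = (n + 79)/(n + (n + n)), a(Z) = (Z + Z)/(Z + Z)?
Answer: 55871/3 ≈ 18624.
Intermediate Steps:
a(Z) = 1 (a(Z) = (2*Z)/((2*Z)) = (2*Z)*(1/(2*Z)) = 1)
K(n) = (79 + n)/(3*n) (K(n) = (79 + n)/(n + 2*n) = (79 + n)/((3*n)) = (79 + n)*(1/(3*n)) = (79 + n)/(3*n))
18597 + K(a(-6)) = 18597 + (⅓)*(79 + 1)/1 = 18597 + (⅓)*1*80 = 18597 + 80/3 = 55871/3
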